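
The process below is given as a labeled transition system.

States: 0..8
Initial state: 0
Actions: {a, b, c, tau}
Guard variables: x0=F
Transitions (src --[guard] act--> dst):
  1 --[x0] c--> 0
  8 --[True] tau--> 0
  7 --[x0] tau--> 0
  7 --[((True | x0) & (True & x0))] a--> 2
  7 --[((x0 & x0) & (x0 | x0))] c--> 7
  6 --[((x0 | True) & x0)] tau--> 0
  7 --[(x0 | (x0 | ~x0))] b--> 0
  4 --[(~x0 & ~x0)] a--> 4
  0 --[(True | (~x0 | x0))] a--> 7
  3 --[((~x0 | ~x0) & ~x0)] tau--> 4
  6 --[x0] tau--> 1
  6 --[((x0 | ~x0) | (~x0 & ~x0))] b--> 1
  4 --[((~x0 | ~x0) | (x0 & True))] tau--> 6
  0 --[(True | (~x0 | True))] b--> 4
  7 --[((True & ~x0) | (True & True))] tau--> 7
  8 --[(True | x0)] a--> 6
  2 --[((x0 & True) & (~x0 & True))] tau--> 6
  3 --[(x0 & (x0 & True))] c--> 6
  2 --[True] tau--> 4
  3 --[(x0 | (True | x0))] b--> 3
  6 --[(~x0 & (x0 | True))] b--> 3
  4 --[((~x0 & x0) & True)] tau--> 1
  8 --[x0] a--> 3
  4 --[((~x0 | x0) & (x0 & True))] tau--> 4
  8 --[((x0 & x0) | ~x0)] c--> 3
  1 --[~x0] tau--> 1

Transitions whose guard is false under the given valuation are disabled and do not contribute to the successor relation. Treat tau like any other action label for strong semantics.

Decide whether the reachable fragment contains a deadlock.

Answer: DEADLOCK-FREE

Analysis:
Reach set: {0,1,3,4,6,7}
  0: a→7  b→4  [deg 2]
  1: tau→1  [deg 1]
  3: b→3  tau→4  [deg 2]
  4: a→4  tau→6  [deg 2]
  6: b→1  b→3  [deg 2]
  7: b→0  tau→7  [deg 2]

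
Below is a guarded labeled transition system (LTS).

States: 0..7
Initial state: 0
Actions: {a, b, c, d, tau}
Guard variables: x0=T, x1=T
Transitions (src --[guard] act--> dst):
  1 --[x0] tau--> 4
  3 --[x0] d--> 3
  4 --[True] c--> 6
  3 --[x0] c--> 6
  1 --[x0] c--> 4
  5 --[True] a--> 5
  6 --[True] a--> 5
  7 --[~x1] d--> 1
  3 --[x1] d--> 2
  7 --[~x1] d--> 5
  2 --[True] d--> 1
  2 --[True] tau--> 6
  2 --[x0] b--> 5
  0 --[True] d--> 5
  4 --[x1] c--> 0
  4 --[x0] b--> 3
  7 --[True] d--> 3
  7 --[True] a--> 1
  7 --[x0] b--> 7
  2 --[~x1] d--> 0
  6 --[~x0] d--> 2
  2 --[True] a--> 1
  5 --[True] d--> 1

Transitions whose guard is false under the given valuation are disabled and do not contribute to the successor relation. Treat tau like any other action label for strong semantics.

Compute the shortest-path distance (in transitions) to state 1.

Answer: 2

Trace:
Layered search for 1:
  depth 0: {0}
  depth 1: {5}
  depth 2: {1}
1 enters at depth 2; path d·d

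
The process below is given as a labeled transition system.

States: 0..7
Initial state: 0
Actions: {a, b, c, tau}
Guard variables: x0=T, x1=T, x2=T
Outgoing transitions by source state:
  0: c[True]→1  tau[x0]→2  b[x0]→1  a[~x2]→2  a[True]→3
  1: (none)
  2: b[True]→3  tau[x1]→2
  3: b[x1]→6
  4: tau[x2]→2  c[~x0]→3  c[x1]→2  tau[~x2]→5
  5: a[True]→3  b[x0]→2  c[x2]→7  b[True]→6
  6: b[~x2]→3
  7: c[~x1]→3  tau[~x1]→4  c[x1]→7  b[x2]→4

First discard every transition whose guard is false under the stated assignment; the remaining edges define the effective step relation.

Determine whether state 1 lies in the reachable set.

Guard filter leaves 15 enabled edge(s).
depth 0: {0}
depth 1: {1,2,3}  total {0,1,2,3}
depth 2: {6}  total {0,1,2,3,6}
R = {0,1,2,3,6}
Path to 1: c

Answer: REACHABLE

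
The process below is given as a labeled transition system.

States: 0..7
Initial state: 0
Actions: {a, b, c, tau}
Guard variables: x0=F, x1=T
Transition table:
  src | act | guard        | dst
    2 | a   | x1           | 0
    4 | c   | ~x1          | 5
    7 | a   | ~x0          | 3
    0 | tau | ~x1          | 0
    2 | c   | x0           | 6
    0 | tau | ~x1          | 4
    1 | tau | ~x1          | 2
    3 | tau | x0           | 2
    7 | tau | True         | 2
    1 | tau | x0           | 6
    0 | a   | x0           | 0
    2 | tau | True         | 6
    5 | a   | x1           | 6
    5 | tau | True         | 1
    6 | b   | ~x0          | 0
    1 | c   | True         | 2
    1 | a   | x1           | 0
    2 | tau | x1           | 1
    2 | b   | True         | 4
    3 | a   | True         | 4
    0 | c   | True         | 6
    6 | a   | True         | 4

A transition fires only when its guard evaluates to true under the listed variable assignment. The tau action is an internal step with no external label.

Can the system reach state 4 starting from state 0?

Answer: REACHABLE

Analysis:
After dropping false guards: 14 live edges.
L0 = {0}
L1 = {6}  total {0,6}
L2 = {4}  total {0,4,6}
Reachable = {0,4,6}
witness 4: c·a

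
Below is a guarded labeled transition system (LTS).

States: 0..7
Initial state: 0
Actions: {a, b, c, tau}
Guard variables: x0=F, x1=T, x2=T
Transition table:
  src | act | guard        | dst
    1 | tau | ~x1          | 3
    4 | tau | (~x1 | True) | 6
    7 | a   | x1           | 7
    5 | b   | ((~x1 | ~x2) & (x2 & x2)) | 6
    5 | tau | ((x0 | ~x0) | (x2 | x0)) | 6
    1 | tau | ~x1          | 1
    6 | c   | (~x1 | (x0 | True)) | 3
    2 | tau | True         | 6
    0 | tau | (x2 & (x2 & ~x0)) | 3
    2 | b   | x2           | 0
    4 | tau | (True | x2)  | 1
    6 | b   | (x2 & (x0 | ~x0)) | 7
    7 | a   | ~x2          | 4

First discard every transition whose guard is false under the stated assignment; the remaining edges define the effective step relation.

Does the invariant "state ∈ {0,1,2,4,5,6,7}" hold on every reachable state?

Answer: INVARIANT VIOLATED at state 3

Analysis:
Allowed set {0,1,2,4,5,6,7}
Reach set: {0,3}
  0: ✓
  3: ✗ unsafe
reach 3 via tau — violates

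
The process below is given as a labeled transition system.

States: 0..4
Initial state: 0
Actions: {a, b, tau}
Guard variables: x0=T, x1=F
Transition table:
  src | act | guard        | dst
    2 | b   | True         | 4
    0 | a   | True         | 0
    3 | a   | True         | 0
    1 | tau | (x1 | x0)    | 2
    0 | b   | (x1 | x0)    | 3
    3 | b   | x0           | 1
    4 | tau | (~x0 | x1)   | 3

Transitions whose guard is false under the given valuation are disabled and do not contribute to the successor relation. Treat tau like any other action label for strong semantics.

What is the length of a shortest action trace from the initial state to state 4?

Layered search for 4:
  Layer 0: {0}
  Layer 1: {3}
  Layer 2: {1}
  Layer 3: {2}
  Layer 4: {4}
4 enters at depth 4; path b·b·tau·b

Answer: 4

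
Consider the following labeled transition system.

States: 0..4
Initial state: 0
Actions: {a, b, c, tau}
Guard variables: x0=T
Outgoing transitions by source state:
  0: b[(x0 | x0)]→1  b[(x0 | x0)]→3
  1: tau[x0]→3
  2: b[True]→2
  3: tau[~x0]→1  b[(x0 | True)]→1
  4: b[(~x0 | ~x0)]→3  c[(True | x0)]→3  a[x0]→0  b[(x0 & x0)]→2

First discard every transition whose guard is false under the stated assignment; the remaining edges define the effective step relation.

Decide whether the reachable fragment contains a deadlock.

Answer: DEADLOCK-FREE

Working:
Reach set: {0,1,3}
  0: b→1  b→3  [2 out]
  1: tau→3  [1 out]
  3: b→1  [1 out]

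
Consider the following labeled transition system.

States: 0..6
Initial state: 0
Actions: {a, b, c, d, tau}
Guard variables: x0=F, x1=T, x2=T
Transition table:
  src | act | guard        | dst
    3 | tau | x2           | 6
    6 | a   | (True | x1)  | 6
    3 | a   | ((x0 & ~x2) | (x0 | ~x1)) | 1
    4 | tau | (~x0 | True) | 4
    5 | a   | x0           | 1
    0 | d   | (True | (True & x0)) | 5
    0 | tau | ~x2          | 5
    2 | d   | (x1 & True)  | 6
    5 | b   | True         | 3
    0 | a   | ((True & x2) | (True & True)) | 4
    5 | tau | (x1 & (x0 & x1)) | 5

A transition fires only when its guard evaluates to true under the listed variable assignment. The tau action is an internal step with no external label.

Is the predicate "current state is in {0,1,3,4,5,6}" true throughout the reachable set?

Allowed set {0,1,3,4,5,6}
R = {0,3,4,5,6}
  0: ok
  3: ok
  4: ok
  5: ok
  6: ok

Answer: INVARIANT HOLDS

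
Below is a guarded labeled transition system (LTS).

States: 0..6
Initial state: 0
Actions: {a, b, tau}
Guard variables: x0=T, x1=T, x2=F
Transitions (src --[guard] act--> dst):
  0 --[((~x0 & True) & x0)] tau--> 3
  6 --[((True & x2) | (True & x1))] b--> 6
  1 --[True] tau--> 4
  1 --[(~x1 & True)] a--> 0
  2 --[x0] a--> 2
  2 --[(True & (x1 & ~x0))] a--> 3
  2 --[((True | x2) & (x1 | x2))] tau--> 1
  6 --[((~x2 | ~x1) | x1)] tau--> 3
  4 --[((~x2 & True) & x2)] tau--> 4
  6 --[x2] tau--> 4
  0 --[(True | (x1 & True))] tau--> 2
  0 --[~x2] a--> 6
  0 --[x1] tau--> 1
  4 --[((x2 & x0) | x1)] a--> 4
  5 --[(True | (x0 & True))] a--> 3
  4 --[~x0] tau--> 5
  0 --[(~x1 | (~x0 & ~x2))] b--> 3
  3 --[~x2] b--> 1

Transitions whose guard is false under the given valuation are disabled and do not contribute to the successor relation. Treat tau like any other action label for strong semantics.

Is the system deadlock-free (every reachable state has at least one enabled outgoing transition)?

Reach set: {0,1,2,3,4,6}
  0: a→6  tau→1  tau→2  [deg 3]
  1: tau→4  [deg 1]
  2: a→2  tau→1  [deg 2]
  3: b→1  [deg 1]
  4: a→4  [deg 1]
  6: b→6  tau→3  [deg 2]

Answer: DEADLOCK-FREE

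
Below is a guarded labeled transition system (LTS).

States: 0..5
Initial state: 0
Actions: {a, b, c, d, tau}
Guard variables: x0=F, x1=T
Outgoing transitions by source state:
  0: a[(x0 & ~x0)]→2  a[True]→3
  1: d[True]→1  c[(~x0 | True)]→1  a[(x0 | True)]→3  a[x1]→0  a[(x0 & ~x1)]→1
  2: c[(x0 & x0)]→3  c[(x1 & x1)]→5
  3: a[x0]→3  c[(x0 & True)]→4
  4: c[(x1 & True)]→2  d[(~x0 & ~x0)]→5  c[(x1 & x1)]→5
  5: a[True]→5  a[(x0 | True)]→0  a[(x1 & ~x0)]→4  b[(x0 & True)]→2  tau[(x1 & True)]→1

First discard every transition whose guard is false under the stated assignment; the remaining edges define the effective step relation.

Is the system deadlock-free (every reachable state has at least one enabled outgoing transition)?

Answer: DEADLOCK at state 3

Working:
Reachable = {0,3}
  0: a→3  [1 out]
  3: ∅  [no exit]
Path to 3: a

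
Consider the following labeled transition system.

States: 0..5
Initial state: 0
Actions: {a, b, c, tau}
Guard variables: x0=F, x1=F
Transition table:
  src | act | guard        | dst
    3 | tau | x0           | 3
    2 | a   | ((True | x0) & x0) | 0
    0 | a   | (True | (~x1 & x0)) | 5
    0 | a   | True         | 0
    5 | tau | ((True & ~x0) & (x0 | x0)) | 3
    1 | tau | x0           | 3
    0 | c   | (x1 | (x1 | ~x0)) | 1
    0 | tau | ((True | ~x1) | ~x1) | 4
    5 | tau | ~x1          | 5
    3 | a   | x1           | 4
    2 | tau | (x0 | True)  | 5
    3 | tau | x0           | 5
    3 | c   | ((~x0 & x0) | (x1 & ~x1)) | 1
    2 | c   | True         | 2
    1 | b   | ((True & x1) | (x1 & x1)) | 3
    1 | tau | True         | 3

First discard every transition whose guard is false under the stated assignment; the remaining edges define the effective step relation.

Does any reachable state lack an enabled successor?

Answer: DEADLOCK at state 3

Analysis:
R = {0,1,3,4,5}
  0: a→0  a→5  c→1  tau→4  [4 out]
  1: tau→3  [1 out]
  3: ∅  [deadlock]
  4: ∅  [deadlock]
  5: tau→5  [1 out]
Path to 3: c·tau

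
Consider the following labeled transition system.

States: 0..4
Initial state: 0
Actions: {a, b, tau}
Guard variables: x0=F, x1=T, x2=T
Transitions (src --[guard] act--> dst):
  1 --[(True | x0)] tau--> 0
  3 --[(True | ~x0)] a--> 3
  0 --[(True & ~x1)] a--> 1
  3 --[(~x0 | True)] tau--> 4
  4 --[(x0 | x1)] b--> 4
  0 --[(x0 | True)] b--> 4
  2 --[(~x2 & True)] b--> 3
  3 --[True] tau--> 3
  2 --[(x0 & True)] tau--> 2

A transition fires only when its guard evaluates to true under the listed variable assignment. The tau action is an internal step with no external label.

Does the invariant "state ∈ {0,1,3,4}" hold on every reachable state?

Answer: INVARIANT HOLDS

Working:
Allowed set {0,1,3,4}
Reach set: {0,4}
  0: safe
  4: safe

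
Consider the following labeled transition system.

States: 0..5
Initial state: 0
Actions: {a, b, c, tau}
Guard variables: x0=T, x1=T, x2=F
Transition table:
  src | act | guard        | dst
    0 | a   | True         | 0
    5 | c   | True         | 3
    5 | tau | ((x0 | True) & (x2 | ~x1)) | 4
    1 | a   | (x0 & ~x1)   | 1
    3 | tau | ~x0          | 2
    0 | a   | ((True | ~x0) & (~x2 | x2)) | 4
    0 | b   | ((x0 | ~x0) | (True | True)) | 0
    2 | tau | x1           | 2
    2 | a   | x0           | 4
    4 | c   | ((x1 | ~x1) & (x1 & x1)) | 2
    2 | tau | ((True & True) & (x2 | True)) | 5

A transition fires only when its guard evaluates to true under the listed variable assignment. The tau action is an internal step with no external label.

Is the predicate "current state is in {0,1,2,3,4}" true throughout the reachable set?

Answer: INVARIANT VIOLATED at state 5

Trace:
Safe = {0,1,2,3,4}
Reachable = {0,2,3,4,5}
  0: ✓
  2: ✓
  3: ✓
  4: ✓
  5: outside
counterexample path to 5: a·c·tau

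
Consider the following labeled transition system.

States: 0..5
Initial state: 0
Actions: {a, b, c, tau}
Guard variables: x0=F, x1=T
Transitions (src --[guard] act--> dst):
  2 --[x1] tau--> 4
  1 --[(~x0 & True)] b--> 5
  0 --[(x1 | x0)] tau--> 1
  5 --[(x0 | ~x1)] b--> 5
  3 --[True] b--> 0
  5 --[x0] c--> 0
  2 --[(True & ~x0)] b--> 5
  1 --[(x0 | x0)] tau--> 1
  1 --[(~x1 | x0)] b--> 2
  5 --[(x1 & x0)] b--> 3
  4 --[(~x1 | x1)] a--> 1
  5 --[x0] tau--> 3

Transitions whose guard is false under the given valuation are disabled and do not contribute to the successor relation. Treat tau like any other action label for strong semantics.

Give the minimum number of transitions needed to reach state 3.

Layered search for 3:
  depth 0: {0}
  depth 1: {1}
  depth 2: {5}
3 never appears.

Answer: UNREACHABLE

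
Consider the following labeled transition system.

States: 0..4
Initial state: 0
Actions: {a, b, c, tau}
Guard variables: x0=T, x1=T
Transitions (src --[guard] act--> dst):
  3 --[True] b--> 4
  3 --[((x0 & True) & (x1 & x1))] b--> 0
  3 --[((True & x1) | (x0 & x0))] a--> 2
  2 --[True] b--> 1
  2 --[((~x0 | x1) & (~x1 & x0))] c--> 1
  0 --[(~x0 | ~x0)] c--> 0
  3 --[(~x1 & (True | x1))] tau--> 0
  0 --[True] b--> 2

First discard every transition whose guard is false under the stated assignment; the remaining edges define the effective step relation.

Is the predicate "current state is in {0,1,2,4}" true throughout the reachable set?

Inv-set: {0,1,2,4}
Reach set: {0,1,2}
  0: ✓
  1: ✓
  2: ✓

Answer: INVARIANT HOLDS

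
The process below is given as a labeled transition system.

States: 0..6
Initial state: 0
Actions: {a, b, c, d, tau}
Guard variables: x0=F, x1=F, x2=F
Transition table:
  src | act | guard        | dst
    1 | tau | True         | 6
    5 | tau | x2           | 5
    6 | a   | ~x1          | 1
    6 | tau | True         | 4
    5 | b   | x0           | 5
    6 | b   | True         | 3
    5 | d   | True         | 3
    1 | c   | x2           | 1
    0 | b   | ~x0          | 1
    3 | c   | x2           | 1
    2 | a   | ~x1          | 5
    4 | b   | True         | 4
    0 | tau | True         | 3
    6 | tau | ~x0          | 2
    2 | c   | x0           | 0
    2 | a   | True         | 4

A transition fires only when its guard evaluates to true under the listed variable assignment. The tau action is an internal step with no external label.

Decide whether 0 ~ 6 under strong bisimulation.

Answer: NOT BISIMILAR

Analysis:
Bisimulation quotient by refinement:
  round 0: {{0,1,2,3,4,5,6}}
  round 1: {{0},{1},{2},{3},{4},{5},{6}}
Fixed point at round 2; 7 class(es).
class of 0: {0}; class of 6: {6}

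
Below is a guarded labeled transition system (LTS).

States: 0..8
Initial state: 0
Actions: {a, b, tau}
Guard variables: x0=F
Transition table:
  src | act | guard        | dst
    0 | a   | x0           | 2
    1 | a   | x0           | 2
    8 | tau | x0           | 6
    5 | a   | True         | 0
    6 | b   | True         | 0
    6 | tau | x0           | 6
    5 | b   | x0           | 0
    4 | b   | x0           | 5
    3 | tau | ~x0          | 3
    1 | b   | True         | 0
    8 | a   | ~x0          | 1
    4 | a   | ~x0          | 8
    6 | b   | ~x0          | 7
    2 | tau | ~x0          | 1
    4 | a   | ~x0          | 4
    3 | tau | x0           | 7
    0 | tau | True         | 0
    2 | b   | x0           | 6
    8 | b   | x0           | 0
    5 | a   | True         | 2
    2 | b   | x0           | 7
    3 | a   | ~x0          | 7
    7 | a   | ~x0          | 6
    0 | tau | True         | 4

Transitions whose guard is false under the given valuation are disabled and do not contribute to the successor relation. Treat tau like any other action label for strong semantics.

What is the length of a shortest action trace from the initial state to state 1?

BFS to 1:
  L0 = {0}
  L1 = {4}
  L2 = {8}
  L3 = {1}
first hit 1 at d=3 via tau·a·a

Answer: 3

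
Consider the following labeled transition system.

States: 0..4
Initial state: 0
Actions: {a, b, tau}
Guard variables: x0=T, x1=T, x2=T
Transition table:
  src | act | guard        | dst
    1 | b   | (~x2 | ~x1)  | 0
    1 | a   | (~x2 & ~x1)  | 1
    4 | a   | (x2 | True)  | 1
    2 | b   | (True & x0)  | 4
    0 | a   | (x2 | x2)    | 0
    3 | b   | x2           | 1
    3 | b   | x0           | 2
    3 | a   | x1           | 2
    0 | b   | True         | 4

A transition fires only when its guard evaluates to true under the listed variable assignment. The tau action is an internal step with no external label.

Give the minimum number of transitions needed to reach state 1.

Answer: 2

Working:
Breadth-first toward 1:
  Layer 0: {0}
  Layer 1: {4}
  Layer 2: {1}
first hit 1 at d=2 via b·a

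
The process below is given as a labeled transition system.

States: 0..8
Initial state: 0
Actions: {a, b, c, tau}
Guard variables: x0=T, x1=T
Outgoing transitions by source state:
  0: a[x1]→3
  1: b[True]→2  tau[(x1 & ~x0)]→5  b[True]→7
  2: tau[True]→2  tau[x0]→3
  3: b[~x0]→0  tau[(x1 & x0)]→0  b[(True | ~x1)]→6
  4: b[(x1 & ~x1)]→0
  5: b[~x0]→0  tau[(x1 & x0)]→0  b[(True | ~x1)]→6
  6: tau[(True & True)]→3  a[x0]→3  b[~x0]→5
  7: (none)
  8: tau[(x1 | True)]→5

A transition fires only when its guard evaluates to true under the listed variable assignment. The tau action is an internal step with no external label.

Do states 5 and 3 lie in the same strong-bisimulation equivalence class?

Refine partition for ~:
  π0 = {{0,1,2,3,4,5,6,7,8}}
  π1 = {{0},{1},{2,8},{3,5},{4,7},{6}}
  π2 = {{0},{1},{2},{3,5},{4,7},{6},{8}}
Fixed point at round 3; 7 class(es).
5∈{3,5}, 3∈{3,5}

Answer: BISIMILAR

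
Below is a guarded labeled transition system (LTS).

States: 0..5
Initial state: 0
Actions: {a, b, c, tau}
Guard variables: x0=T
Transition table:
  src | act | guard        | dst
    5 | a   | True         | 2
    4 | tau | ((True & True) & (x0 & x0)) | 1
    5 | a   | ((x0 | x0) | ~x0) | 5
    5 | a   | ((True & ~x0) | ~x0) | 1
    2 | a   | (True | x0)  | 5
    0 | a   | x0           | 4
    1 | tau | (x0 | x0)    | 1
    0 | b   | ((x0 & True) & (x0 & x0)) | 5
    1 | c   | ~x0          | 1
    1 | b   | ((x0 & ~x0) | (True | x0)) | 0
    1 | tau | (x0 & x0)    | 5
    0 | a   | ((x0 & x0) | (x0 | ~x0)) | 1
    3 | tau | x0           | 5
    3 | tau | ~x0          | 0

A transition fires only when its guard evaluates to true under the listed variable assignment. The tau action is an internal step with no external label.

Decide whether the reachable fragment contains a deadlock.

Reachable = {0,1,2,4,5}
  0: a→1  a→4  b→5  [3 out]
  1: b→0  tau→1  tau→5  [3 out]
  2: a→5  [1 out]
  4: tau→1  [1 out]
  5: a→2  a→5  [2 out]

Answer: DEADLOCK-FREE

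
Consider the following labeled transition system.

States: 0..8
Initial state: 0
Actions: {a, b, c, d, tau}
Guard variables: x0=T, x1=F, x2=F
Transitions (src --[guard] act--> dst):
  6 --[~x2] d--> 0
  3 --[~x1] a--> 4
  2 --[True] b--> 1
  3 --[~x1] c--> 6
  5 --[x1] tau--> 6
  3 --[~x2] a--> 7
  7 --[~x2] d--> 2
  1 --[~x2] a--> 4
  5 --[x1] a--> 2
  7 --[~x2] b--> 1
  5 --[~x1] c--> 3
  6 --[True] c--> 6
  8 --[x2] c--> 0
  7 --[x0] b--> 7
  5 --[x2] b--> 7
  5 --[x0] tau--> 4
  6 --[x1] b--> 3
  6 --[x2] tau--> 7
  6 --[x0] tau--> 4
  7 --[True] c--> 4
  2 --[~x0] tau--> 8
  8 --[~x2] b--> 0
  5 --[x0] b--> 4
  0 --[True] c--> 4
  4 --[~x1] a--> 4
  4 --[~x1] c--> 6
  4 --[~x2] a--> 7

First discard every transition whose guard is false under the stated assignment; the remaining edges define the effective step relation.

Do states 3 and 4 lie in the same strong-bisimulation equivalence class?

Answer: BISIMILAR

Analysis:
Compute ~ classes (split until stable):
  P[0] = {{0,1,2,3,4,5,6,7,8}}
  P[1] = {{0},{1},{2,8},{3,4},{5},{6},{7}}
  P[2] = {{0},{1},{2},{3,4},{5},{6},{7},{8}}
8 equivalence class(es) (converged in 3)
3∈{3,4}, 4∈{3,4}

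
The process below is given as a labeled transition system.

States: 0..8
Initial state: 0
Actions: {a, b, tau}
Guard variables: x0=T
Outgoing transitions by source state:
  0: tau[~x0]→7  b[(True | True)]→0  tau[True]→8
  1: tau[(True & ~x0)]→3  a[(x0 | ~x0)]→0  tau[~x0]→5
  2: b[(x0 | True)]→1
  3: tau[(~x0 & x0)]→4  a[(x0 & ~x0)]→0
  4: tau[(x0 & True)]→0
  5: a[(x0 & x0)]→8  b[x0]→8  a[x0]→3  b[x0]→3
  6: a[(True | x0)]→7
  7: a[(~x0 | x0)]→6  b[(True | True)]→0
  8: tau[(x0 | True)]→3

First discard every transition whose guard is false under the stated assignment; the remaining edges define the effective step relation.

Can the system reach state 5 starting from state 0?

Answer: UNREACHABLE

Trace:
Guard filter leaves 13 enabled edge(s).
Layer 0: {0}
Layer 1: {8}  total {0,8}
Layer 2: {3}  total {0,3,8}
R = {0,3,8}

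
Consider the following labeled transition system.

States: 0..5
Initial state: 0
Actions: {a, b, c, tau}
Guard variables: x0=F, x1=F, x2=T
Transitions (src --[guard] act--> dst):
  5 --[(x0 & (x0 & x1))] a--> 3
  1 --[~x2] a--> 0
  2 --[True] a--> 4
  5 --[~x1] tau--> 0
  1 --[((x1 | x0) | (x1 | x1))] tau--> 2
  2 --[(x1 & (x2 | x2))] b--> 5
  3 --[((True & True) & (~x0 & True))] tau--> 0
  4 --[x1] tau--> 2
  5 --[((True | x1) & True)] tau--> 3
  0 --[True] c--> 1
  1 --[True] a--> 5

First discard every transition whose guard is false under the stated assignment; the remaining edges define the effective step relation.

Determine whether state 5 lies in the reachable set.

Guard filter leaves 6 enabled edge(s).
depth 0: {0}
depth 1: {1}  total {0,1}
depth 2: {5}  total {0,1,5}
depth 3: {3}  total {0,1,3,5}
Reach set: {0,1,3,5}
Path to 5: c·a

Answer: REACHABLE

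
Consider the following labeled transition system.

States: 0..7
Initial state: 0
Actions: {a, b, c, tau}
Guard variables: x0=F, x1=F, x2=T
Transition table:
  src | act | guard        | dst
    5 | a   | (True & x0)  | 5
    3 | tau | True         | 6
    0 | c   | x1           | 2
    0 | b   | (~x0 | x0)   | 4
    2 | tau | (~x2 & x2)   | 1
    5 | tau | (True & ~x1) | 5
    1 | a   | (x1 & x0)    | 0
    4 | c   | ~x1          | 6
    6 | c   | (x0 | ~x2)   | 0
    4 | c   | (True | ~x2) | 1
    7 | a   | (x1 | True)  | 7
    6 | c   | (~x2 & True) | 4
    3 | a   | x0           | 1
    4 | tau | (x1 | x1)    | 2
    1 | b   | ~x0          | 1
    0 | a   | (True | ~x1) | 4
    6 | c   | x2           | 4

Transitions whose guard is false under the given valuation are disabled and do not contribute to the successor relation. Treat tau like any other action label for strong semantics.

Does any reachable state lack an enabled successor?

Answer: DEADLOCK-FREE

Trace:
Reachable = {0,1,4,6}
  0: a→4  b→4  [deg 2]
  1: b→1  [deg 1]
  4: c→1  c→6  [deg 2]
  6: c→4  [deg 1]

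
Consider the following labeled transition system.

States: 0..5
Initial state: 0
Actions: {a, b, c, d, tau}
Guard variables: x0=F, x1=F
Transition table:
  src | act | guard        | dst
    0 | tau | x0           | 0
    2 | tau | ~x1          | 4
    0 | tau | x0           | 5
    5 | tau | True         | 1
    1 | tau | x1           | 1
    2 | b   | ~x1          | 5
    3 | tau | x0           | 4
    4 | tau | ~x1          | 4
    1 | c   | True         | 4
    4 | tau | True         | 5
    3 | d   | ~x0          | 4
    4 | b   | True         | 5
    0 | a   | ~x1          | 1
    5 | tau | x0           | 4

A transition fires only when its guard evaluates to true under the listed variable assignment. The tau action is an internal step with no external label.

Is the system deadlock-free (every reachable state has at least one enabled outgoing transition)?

Reachable = {0,1,4,5}
  0: a→1  [deg 1]
  1: c→4  [deg 1]
  4: b→5  tau→4  tau→5  [deg 3]
  5: tau→1  [deg 1]

Answer: DEADLOCK-FREE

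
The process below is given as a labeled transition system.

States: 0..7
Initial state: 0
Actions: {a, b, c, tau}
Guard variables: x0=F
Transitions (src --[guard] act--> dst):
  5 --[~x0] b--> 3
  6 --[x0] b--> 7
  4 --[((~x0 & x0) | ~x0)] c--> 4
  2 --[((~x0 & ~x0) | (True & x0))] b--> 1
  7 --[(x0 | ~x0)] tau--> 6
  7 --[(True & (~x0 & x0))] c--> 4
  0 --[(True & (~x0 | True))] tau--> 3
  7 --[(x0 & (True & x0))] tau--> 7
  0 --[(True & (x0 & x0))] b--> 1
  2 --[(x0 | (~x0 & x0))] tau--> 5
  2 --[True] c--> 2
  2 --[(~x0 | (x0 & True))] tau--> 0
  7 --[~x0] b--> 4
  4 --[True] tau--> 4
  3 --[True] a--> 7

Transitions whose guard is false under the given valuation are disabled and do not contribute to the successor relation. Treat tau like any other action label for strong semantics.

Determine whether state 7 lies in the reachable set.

Answer: REACHABLE

Analysis:
10 transition(s) survive guard evaluation.
Layer 0: {0}
Layer 1: {3}  total {0,3}
Layer 2: {7}  total {0,3,7}
Layer 3: {4,6}  total {0,3,4,6,7}
Reach set: {0,3,4,6,7}
Path to 7: tau·a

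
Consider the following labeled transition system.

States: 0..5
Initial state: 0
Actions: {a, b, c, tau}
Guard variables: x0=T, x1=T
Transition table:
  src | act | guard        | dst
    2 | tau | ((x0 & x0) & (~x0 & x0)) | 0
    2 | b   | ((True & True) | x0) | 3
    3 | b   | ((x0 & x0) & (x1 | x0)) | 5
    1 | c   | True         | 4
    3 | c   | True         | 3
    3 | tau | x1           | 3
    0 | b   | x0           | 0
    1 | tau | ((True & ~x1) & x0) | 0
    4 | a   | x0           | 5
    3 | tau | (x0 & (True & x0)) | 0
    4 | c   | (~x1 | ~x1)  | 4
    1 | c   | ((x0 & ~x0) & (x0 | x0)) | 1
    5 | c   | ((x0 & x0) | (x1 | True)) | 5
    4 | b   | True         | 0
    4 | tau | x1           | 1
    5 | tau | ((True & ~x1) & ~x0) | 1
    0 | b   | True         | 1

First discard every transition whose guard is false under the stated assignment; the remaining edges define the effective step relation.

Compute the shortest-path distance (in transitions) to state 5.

Layered search for 5:
  depth 0: {0}
  depth 1: {1}
  depth 2: {4}
  depth 3: {5}
5 enters at depth 3; path b·c·a

Answer: 3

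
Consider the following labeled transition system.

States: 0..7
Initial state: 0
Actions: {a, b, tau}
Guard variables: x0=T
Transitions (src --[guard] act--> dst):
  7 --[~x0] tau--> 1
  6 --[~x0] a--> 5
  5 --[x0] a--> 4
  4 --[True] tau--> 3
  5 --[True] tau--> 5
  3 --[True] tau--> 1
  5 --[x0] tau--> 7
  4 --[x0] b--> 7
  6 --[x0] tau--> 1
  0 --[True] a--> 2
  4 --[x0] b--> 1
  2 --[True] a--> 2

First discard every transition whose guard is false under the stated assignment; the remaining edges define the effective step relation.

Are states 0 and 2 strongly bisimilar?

Refine partition for ~:
  round 0: {{0,1,2,3,4,5,6,7}}
  round 1: {{0,2},{1,7},{3,6},{4},{5}}
Fixed point at round 2; 5 class(es).
[0]={0,2}  [2]={0,2}

Answer: BISIMILAR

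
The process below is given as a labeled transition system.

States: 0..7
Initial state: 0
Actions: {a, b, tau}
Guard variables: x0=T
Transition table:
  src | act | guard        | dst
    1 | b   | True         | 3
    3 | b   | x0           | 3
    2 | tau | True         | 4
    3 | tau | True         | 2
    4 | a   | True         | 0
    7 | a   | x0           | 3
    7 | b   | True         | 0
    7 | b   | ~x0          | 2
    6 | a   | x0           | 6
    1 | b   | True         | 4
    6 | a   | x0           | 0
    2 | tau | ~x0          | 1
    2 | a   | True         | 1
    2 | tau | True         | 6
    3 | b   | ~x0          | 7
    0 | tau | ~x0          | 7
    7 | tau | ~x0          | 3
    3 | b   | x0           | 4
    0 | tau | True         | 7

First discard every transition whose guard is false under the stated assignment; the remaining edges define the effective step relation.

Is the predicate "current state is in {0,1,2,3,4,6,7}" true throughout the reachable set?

Answer: INVARIANT HOLDS

Working:
Allowed set {0,1,2,3,4,6,7}
R = {0,1,2,3,4,6,7}
  0: safe
  1: safe
  2: safe
  3: safe
  4: safe
  6: safe
  7: safe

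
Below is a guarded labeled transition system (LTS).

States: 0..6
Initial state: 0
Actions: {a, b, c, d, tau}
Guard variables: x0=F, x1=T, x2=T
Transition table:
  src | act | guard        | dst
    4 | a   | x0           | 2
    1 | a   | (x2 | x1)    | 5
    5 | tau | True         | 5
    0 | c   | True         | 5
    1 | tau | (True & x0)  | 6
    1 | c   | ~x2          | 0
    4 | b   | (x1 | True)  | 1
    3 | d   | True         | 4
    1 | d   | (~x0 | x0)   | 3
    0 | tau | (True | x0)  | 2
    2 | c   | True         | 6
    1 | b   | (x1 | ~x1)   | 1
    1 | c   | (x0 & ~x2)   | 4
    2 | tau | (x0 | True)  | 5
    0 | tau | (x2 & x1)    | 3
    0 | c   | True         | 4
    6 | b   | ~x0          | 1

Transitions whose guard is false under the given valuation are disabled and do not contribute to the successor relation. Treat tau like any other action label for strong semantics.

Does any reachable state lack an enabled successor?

R = {0,1,2,3,4,5,6}
  0: c→4  c→5  tau→2  tau→3  [4 out]
  1: a→5  b→1  d→3  [3 out]
  2: c→6  tau→5  [2 out]
  3: d→4  [1 out]
  4: b→1  [1 out]
  5: tau→5  [1 out]
  6: b→1  [1 out]

Answer: DEADLOCK-FREE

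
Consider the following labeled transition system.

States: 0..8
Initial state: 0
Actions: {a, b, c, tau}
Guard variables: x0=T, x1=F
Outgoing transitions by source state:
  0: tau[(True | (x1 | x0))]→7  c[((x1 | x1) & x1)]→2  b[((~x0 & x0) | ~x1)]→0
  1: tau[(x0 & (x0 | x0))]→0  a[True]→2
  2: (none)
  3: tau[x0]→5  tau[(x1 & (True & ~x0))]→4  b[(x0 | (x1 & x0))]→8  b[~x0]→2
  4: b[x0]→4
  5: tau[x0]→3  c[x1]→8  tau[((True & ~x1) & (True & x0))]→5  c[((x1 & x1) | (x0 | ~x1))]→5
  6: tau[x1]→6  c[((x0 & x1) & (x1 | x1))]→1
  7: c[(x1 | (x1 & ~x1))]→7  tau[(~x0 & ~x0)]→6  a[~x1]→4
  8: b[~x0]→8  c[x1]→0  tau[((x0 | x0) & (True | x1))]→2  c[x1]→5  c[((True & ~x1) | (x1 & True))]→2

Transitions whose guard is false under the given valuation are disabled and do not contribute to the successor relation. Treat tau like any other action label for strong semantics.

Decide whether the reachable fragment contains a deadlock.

Answer: DEADLOCK-FREE

Working:
R = {0,4,7}
  0: b→0  tau→7  [2 exit(s)]
  4: b→4  [1 exit(s)]
  7: a→4  [1 exit(s)]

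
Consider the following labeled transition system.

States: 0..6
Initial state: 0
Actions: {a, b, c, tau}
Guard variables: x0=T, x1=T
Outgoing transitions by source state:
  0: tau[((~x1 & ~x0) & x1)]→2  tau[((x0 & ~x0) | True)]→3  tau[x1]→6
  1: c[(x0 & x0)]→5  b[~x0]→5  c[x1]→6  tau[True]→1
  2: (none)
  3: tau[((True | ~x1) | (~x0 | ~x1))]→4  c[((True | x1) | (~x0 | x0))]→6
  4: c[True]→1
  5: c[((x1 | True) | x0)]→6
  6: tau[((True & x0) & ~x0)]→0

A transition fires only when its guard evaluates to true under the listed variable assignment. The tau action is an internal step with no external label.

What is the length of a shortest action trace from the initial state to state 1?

BFS to 1:
  L0 = {0}
  L1 = {3,6}
  L2 = {4}
  L3 = {1}
depth(1)=3, e.g. tau·tau·c

Answer: 3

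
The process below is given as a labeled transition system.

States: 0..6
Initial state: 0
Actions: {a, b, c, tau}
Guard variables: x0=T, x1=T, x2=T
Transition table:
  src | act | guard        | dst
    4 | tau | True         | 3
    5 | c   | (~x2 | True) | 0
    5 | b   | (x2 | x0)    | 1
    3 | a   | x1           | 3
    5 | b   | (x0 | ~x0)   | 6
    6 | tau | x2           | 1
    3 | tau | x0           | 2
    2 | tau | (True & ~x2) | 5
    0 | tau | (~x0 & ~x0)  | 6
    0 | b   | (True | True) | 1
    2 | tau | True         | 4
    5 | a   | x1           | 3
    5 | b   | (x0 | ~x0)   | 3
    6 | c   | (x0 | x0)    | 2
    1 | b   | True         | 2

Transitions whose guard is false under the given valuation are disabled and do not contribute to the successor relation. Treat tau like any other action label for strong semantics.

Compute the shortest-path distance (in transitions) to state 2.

BFS to 2:
  Layer 0: {0}
  Layer 1: {1}
  Layer 2: {2}
depth(2)=2, e.g. b·b

Answer: 2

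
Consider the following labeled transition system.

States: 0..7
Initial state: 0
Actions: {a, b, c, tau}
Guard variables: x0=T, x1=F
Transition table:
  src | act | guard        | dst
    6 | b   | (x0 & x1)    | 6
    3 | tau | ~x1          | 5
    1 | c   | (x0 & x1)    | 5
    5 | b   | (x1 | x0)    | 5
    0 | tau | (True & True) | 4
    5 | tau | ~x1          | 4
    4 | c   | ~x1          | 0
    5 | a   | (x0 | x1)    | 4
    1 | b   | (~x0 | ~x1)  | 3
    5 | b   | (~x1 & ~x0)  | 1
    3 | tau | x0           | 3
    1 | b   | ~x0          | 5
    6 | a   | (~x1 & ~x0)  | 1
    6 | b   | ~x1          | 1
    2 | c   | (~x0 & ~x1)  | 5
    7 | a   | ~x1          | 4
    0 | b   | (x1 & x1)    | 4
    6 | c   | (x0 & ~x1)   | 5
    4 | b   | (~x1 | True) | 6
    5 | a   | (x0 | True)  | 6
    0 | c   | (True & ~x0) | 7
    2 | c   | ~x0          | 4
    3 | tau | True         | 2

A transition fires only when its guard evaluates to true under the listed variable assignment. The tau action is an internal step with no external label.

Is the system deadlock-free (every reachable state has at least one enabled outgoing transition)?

Answer: DEADLOCK at state 2

Analysis:
Reachable = {0,1,2,3,4,5,6}
  0: tau→4  [1 exit(s)]
  1: b→3  [1 exit(s)]
  2: ∅  [deadlock]
  3: tau→2  tau→3  tau→5  [3 exit(s)]
  4: b→6  c→0  [2 exit(s)]
  5: a→4  a→6  b→5  tau→4  [4 exit(s)]
  6: b→1  c→5  [2 exit(s)]
Path to 2: tau·b·b·b·tau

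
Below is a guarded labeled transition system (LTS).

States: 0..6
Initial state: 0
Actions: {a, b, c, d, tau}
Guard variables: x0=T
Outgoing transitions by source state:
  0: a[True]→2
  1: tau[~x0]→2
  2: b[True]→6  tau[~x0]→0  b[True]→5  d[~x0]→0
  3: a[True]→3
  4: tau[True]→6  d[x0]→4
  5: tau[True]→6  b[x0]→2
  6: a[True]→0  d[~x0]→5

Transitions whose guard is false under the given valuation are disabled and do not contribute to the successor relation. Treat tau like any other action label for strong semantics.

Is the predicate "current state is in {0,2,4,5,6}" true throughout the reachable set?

Answer: INVARIANT HOLDS

Trace:
Safe = {0,2,4,5,6}
Reachable = {0,2,5,6}
  0: ✓
  2: ✓
  5: ✓
  6: ✓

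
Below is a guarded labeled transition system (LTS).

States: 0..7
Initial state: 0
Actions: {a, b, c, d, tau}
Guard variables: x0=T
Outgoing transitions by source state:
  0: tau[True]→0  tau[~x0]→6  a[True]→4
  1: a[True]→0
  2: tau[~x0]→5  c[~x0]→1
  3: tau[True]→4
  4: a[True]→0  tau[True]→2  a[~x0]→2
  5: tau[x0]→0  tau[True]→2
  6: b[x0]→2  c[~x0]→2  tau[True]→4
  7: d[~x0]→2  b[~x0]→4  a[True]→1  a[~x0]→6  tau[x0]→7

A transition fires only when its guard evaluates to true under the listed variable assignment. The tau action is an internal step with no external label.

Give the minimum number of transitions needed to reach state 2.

Breadth-first toward 2:
  Layer 0: {0}
  Layer 1: {4}
  Layer 2: {2}
first hit 2 at d=2 via a·tau

Answer: 2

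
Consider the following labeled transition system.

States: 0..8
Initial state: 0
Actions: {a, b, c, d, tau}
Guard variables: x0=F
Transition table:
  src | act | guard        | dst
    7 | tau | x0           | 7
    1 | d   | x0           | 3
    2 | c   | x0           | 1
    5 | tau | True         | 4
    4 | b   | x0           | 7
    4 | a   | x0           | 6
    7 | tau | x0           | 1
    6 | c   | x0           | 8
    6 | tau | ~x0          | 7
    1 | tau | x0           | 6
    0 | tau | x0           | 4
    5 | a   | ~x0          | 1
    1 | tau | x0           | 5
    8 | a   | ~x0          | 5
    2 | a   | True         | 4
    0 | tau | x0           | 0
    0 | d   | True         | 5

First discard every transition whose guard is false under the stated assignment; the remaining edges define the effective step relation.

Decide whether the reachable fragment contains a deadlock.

Answer: DEADLOCK at state 1

Trace:
R = {0,1,4,5}
  0: d→5  [1 exit(s)]
  1: ∅  [STUCK]
  4: ∅  [STUCK]
  5: a→1  tau→4  [2 exit(s)]
trace reaching 1: d·a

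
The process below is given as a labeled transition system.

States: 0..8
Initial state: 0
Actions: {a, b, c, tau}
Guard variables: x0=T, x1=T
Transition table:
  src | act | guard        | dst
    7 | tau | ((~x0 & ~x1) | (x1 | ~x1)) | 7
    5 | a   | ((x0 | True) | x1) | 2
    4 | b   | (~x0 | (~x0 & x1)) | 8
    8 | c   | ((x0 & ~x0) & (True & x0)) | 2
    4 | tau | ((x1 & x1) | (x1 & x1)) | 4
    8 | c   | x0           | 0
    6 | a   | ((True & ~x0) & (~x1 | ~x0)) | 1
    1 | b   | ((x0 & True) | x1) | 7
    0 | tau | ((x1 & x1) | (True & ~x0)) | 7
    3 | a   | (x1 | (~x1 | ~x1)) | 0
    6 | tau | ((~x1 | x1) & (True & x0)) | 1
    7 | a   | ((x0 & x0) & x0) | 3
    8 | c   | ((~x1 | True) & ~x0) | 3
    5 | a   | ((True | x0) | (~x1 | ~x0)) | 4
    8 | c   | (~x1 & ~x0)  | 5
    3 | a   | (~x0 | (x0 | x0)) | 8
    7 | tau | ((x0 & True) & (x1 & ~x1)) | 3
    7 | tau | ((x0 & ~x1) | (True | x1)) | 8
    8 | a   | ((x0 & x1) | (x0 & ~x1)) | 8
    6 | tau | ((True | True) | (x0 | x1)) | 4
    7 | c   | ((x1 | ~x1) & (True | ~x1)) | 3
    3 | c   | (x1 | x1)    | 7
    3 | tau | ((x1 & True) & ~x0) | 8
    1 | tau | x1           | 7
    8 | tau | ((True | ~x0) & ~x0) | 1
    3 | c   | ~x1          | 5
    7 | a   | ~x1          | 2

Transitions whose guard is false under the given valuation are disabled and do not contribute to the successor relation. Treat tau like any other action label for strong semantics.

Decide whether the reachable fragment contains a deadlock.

Answer: DEADLOCK-FREE

Analysis:
Reach set: {0,3,7,8}
  0: tau→7  [1 exit(s)]
  3: a→0  a→8  c→7  [3 exit(s)]
  7: a→3  c→3  tau→7  tau→8  [4 exit(s)]
  8: a→8  c→0  [2 exit(s)]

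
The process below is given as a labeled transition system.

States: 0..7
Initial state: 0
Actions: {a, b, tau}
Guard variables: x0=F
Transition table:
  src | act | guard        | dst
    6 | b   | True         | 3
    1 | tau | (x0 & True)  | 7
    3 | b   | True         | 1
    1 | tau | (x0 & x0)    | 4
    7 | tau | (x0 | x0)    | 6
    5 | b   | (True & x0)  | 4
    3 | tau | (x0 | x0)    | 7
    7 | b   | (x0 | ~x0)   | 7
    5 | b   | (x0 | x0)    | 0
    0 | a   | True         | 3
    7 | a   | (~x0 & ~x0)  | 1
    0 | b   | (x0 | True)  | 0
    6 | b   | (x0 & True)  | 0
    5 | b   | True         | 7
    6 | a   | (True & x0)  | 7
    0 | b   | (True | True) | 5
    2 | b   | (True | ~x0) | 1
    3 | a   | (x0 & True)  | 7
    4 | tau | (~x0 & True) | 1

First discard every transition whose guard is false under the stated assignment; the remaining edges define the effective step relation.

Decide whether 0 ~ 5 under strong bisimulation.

Refine partition for ~:
  P[0] = {{0,1,2,3,4,5,6,7}}
  P[1] = {{0,7},{1},{2,3,5,6},{4}}
  P[2] = {{0},{1},{2,3},{4},{5},{6},{7}}
stable after 3 split(s): 7 block(s)
class of 0: {0}; class of 5: {5}

Answer: NOT BISIMILAR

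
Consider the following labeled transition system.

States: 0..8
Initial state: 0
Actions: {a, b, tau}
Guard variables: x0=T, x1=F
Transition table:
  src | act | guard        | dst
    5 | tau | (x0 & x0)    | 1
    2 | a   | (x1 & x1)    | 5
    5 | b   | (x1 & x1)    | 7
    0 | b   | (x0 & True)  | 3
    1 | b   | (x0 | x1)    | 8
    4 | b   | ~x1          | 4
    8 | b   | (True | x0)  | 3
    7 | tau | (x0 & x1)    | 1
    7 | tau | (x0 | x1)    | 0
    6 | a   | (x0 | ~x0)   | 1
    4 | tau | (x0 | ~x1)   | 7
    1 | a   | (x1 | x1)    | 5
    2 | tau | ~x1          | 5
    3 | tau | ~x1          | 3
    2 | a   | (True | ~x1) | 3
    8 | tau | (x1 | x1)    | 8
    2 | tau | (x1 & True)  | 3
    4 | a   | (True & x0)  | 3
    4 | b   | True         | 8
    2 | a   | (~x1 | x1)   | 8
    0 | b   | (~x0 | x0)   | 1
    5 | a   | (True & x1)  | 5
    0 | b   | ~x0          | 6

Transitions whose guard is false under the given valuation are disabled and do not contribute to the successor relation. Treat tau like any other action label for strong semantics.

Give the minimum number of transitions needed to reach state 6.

Answer: UNREACHABLE

Analysis:
BFS to 6:
  Layer 0: {0}
  Layer 1: {1,3}
  Layer 2: {8}
6 never appears.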